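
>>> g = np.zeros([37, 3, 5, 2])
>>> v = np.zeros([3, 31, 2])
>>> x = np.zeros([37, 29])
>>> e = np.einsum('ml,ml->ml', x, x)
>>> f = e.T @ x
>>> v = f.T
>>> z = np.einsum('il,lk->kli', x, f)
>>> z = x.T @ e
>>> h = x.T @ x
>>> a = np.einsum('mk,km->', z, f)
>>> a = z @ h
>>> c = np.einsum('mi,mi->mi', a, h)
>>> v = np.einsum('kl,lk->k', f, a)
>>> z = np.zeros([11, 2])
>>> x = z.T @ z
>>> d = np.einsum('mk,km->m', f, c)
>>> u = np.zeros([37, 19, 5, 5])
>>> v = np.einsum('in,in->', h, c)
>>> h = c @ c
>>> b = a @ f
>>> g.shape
(37, 3, 5, 2)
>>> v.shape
()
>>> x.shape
(2, 2)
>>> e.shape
(37, 29)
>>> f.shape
(29, 29)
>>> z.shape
(11, 2)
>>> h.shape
(29, 29)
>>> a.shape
(29, 29)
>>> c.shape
(29, 29)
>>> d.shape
(29,)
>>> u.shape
(37, 19, 5, 5)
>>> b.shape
(29, 29)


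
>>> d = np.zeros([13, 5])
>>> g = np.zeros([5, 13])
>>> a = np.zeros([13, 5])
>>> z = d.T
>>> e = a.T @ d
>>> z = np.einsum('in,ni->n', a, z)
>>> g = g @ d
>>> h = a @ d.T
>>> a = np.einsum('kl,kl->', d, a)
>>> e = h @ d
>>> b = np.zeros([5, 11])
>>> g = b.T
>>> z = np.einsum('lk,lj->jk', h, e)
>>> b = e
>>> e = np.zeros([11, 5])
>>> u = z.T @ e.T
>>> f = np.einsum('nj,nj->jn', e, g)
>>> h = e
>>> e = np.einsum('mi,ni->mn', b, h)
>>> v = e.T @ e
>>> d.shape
(13, 5)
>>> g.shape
(11, 5)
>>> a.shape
()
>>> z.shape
(5, 13)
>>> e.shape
(13, 11)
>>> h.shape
(11, 5)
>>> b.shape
(13, 5)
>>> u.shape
(13, 11)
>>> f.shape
(5, 11)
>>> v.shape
(11, 11)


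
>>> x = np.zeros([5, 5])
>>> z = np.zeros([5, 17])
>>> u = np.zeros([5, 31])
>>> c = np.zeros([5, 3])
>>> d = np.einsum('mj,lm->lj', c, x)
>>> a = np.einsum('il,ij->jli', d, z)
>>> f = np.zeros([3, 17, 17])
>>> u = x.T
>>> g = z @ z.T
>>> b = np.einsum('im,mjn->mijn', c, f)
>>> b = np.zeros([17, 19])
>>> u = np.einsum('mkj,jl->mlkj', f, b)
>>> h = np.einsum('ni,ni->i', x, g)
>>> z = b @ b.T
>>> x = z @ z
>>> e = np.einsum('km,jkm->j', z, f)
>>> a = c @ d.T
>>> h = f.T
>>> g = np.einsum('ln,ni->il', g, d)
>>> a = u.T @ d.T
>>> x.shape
(17, 17)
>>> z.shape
(17, 17)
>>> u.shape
(3, 19, 17, 17)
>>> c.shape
(5, 3)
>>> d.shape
(5, 3)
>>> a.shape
(17, 17, 19, 5)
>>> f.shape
(3, 17, 17)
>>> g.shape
(3, 5)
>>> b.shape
(17, 19)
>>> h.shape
(17, 17, 3)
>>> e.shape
(3,)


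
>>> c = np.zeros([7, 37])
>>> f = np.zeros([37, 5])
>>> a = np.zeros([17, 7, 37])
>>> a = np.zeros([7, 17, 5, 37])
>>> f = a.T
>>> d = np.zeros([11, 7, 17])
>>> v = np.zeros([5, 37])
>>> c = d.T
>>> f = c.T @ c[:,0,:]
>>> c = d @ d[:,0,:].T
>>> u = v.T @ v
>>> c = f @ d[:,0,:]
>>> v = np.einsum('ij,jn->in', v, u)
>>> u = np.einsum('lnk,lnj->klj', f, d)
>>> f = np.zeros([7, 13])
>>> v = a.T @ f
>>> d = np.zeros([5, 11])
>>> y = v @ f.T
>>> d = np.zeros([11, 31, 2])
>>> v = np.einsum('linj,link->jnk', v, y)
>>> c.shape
(11, 7, 17)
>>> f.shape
(7, 13)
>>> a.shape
(7, 17, 5, 37)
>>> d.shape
(11, 31, 2)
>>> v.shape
(13, 17, 7)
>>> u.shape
(11, 11, 17)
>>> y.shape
(37, 5, 17, 7)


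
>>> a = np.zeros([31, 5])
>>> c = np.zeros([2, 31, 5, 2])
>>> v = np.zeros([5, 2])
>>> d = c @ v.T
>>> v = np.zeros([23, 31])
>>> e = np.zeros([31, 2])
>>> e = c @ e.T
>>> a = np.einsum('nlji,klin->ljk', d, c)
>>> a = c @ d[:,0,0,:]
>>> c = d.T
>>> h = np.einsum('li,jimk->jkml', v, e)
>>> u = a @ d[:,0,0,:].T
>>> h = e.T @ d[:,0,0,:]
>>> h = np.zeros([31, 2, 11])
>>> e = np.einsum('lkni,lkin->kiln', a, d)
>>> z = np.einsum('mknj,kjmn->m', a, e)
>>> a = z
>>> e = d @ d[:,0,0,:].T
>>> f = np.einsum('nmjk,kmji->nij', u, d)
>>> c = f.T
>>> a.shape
(2,)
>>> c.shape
(5, 5, 2)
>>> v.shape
(23, 31)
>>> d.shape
(2, 31, 5, 5)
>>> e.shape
(2, 31, 5, 2)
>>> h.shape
(31, 2, 11)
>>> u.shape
(2, 31, 5, 2)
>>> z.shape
(2,)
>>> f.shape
(2, 5, 5)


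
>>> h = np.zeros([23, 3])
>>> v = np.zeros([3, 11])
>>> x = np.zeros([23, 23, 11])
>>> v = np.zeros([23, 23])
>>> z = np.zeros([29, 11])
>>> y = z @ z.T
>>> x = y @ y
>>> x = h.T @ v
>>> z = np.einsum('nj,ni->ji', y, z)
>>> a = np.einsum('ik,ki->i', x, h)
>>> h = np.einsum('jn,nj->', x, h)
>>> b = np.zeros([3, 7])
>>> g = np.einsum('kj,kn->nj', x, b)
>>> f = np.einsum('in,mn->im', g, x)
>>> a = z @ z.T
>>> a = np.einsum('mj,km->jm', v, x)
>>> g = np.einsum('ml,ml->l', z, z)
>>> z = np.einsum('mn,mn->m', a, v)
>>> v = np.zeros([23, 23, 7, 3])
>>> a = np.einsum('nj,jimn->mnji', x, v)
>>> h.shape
()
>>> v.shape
(23, 23, 7, 3)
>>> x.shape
(3, 23)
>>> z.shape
(23,)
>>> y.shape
(29, 29)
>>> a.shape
(7, 3, 23, 23)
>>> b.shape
(3, 7)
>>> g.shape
(11,)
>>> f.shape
(7, 3)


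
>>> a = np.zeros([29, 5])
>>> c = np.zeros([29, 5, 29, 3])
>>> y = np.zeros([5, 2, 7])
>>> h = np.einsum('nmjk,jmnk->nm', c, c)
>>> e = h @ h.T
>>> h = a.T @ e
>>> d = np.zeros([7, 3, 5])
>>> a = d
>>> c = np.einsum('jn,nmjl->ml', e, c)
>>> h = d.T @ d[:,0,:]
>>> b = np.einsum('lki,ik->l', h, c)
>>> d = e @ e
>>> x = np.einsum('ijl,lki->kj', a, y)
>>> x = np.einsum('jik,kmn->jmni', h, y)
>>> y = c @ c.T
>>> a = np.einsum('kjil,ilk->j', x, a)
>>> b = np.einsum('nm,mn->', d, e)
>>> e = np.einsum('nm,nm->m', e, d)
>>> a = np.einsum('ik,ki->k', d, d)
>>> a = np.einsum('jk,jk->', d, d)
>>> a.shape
()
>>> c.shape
(5, 3)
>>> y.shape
(5, 5)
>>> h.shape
(5, 3, 5)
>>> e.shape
(29,)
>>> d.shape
(29, 29)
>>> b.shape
()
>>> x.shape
(5, 2, 7, 3)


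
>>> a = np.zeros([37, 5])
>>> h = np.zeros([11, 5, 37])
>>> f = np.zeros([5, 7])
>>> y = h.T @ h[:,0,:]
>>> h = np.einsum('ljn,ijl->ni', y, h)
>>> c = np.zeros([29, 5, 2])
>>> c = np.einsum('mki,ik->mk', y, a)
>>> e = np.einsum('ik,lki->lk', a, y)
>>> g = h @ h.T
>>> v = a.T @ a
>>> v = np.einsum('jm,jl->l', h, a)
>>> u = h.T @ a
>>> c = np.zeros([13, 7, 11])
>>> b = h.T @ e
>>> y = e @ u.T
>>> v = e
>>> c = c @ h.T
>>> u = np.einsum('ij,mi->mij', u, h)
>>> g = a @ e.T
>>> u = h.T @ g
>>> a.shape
(37, 5)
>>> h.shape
(37, 11)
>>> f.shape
(5, 7)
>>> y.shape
(37, 11)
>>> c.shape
(13, 7, 37)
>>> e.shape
(37, 5)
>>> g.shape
(37, 37)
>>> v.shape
(37, 5)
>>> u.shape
(11, 37)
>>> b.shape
(11, 5)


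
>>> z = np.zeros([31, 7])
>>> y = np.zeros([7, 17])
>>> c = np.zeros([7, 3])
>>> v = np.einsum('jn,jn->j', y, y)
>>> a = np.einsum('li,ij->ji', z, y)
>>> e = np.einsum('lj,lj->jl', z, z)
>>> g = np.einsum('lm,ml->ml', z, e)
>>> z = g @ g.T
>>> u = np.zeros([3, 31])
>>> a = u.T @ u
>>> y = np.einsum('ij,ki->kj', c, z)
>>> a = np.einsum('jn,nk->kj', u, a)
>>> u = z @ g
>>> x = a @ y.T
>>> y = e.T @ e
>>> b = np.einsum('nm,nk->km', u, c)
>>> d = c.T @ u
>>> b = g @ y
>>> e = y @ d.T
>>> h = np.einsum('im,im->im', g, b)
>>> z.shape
(7, 7)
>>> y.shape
(31, 31)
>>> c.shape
(7, 3)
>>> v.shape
(7,)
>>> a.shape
(31, 3)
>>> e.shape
(31, 3)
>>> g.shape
(7, 31)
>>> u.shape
(7, 31)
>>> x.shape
(31, 7)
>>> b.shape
(7, 31)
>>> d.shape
(3, 31)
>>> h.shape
(7, 31)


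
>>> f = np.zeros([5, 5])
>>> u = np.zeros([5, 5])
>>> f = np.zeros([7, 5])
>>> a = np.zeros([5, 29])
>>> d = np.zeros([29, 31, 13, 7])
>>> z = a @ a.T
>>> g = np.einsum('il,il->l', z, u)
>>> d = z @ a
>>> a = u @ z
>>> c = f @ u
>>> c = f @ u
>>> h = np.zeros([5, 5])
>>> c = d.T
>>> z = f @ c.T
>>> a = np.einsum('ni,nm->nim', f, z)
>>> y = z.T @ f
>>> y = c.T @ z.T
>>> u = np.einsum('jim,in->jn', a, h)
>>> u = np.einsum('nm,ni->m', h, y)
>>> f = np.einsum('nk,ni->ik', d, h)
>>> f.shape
(5, 29)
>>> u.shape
(5,)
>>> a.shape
(7, 5, 29)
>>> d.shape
(5, 29)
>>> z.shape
(7, 29)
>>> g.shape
(5,)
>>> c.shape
(29, 5)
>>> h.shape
(5, 5)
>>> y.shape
(5, 7)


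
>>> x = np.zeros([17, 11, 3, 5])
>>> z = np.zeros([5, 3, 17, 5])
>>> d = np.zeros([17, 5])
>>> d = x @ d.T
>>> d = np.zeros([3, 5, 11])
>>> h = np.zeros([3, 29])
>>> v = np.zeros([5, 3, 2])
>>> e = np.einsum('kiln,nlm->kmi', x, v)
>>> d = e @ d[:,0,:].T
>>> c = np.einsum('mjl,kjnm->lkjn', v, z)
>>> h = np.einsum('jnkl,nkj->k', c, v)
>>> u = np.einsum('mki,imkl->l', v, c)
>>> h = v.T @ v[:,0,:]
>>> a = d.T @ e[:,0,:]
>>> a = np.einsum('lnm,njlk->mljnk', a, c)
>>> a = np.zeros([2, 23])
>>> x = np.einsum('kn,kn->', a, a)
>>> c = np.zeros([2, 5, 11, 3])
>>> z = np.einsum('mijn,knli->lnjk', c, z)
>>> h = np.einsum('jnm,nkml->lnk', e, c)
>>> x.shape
()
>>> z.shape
(17, 3, 11, 5)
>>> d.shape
(17, 2, 3)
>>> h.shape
(3, 2, 5)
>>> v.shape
(5, 3, 2)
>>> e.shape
(17, 2, 11)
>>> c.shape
(2, 5, 11, 3)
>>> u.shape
(17,)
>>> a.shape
(2, 23)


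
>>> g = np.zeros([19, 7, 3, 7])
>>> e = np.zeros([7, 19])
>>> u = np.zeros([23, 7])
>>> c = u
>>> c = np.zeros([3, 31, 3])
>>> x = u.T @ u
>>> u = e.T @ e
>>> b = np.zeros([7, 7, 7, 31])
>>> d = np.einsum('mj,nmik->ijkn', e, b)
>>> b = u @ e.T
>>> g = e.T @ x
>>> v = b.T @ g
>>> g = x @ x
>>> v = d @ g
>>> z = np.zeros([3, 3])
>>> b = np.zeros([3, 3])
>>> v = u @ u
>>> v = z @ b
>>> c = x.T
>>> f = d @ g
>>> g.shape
(7, 7)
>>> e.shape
(7, 19)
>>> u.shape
(19, 19)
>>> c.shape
(7, 7)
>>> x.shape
(7, 7)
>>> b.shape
(3, 3)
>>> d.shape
(7, 19, 31, 7)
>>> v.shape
(3, 3)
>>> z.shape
(3, 3)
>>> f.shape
(7, 19, 31, 7)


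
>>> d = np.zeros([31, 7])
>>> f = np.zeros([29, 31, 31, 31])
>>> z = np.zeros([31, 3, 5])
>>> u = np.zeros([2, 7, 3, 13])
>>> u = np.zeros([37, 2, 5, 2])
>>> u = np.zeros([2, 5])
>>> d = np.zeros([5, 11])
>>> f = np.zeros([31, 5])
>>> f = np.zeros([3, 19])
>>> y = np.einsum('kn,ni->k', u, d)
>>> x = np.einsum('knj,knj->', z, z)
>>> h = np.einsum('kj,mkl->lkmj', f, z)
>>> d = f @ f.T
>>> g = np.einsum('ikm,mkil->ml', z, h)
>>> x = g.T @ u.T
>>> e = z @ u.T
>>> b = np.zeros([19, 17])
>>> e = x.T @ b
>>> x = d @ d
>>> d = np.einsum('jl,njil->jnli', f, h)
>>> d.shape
(3, 5, 19, 31)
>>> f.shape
(3, 19)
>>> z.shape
(31, 3, 5)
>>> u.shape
(2, 5)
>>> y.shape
(2,)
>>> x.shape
(3, 3)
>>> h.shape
(5, 3, 31, 19)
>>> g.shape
(5, 19)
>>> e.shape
(2, 17)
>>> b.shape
(19, 17)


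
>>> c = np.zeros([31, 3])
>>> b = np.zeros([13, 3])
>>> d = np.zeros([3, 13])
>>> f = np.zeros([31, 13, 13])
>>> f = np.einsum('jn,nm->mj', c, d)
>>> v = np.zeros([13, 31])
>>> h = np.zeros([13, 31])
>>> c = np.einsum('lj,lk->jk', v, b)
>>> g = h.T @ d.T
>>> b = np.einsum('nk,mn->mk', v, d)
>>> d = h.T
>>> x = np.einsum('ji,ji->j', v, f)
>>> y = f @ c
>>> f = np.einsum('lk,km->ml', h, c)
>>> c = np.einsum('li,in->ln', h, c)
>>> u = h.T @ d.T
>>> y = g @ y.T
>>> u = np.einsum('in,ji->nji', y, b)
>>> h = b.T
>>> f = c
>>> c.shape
(13, 3)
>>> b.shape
(3, 31)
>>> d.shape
(31, 13)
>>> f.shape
(13, 3)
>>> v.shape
(13, 31)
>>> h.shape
(31, 3)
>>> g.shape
(31, 3)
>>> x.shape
(13,)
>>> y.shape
(31, 13)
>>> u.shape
(13, 3, 31)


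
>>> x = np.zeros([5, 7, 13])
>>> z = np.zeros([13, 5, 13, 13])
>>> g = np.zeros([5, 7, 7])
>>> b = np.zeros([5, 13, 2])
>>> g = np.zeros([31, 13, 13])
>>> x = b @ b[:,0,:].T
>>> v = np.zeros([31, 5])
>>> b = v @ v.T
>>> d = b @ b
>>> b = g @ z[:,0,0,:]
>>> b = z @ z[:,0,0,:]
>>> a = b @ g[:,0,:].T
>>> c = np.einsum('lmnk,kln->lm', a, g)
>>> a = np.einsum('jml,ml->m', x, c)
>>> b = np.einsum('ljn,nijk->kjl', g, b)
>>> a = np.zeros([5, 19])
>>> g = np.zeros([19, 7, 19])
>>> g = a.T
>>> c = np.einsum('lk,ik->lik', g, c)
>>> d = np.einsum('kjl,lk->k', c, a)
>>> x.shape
(5, 13, 5)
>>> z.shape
(13, 5, 13, 13)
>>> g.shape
(19, 5)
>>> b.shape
(13, 13, 31)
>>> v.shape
(31, 5)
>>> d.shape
(19,)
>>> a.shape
(5, 19)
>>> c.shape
(19, 13, 5)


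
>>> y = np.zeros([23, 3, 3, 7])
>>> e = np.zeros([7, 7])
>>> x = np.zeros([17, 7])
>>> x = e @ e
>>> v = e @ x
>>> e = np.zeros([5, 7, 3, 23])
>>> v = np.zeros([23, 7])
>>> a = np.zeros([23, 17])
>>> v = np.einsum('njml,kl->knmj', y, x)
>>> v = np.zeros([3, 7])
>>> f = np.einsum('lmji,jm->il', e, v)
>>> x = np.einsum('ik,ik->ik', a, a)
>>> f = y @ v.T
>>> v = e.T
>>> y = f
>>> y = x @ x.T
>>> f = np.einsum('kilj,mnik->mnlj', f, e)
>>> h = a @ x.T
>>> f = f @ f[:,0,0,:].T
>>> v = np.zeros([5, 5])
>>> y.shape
(23, 23)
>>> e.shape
(5, 7, 3, 23)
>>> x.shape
(23, 17)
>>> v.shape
(5, 5)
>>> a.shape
(23, 17)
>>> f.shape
(5, 7, 3, 5)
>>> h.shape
(23, 23)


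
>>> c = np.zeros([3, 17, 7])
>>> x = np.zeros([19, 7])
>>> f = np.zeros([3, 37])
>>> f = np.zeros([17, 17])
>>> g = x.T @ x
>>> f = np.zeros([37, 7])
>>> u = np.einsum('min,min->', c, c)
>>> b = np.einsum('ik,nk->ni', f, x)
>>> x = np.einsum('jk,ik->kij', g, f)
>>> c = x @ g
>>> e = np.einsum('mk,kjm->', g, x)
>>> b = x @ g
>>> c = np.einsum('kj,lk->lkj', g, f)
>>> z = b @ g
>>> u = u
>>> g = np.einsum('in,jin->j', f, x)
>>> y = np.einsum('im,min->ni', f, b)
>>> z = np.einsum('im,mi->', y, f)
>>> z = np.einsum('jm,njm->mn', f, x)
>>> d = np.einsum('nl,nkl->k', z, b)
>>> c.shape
(37, 7, 7)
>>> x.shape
(7, 37, 7)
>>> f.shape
(37, 7)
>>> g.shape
(7,)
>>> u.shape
()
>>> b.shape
(7, 37, 7)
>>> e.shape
()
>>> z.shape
(7, 7)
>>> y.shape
(7, 37)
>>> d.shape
(37,)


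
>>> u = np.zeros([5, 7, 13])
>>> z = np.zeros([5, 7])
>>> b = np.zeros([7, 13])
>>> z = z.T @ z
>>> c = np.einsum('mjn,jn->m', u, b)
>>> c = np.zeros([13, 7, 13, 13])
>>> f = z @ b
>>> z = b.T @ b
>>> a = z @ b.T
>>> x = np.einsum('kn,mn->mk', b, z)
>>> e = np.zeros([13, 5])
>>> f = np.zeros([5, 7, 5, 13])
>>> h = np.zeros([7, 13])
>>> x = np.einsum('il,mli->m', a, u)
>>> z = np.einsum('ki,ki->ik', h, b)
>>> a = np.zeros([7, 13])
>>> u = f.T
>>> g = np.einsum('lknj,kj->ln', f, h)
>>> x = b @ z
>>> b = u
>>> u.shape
(13, 5, 7, 5)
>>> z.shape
(13, 7)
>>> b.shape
(13, 5, 7, 5)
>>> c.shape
(13, 7, 13, 13)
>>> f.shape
(5, 7, 5, 13)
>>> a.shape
(7, 13)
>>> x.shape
(7, 7)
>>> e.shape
(13, 5)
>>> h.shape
(7, 13)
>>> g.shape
(5, 5)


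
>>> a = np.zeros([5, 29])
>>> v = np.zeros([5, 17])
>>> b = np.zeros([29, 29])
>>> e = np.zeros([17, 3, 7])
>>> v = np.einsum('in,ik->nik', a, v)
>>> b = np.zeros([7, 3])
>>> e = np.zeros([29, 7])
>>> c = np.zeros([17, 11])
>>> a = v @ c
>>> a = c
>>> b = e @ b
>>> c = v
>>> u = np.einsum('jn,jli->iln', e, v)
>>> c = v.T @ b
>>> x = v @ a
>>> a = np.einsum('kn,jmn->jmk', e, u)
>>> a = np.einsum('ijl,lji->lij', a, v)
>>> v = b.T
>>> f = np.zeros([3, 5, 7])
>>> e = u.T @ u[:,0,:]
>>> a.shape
(29, 17, 5)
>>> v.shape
(3, 29)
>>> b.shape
(29, 3)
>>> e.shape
(7, 5, 7)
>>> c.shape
(17, 5, 3)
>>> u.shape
(17, 5, 7)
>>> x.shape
(29, 5, 11)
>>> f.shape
(3, 5, 7)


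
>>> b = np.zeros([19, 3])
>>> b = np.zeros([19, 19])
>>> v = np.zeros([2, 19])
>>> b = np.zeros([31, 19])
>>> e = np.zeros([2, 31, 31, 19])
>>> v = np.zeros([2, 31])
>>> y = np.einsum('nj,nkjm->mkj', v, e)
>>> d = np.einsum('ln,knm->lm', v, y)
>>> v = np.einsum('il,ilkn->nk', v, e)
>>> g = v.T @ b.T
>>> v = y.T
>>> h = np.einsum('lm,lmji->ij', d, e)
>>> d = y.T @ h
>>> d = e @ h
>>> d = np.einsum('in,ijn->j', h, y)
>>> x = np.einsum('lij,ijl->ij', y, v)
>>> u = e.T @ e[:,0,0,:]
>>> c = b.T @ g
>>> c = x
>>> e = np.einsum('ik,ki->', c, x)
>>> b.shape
(31, 19)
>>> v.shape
(31, 31, 19)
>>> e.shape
()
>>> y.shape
(19, 31, 31)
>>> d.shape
(31,)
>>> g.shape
(31, 31)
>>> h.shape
(19, 31)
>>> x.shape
(31, 31)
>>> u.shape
(19, 31, 31, 19)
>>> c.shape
(31, 31)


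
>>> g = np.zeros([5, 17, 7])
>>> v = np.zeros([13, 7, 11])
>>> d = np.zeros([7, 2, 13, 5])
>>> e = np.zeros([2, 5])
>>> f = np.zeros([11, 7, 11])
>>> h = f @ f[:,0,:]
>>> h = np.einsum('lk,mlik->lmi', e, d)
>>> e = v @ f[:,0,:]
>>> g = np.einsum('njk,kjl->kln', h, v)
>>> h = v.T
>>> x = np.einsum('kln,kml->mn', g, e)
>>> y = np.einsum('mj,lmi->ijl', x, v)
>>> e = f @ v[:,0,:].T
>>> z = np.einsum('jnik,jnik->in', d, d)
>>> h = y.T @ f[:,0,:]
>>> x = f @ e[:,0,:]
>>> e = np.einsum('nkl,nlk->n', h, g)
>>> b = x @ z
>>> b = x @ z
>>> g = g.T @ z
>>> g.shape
(2, 11, 2)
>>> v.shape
(13, 7, 11)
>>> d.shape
(7, 2, 13, 5)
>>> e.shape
(13,)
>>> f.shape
(11, 7, 11)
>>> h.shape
(13, 2, 11)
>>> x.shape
(11, 7, 13)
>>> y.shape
(11, 2, 13)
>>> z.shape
(13, 2)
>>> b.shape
(11, 7, 2)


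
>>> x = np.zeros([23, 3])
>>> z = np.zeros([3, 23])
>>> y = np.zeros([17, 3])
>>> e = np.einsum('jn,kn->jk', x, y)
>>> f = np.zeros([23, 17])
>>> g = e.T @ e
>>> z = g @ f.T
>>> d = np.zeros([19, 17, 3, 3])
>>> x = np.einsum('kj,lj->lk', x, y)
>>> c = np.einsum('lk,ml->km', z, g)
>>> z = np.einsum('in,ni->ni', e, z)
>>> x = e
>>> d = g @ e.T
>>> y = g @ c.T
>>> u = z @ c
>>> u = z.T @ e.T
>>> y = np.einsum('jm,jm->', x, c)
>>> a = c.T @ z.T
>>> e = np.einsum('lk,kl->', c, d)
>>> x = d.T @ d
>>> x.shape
(23, 23)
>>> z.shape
(17, 23)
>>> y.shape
()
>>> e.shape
()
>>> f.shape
(23, 17)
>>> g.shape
(17, 17)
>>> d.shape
(17, 23)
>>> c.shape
(23, 17)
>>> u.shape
(23, 23)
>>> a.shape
(17, 17)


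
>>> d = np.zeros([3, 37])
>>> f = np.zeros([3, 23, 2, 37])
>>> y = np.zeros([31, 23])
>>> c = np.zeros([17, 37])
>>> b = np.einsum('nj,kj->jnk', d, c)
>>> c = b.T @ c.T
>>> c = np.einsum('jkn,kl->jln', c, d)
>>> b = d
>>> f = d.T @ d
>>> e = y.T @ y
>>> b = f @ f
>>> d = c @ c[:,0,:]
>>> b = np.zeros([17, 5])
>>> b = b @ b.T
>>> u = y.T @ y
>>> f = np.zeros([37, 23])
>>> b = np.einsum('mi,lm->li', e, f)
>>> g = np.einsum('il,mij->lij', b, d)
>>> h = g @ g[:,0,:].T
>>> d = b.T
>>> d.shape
(23, 37)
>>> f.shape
(37, 23)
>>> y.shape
(31, 23)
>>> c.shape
(17, 37, 17)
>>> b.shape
(37, 23)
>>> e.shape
(23, 23)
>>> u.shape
(23, 23)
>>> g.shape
(23, 37, 17)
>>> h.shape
(23, 37, 23)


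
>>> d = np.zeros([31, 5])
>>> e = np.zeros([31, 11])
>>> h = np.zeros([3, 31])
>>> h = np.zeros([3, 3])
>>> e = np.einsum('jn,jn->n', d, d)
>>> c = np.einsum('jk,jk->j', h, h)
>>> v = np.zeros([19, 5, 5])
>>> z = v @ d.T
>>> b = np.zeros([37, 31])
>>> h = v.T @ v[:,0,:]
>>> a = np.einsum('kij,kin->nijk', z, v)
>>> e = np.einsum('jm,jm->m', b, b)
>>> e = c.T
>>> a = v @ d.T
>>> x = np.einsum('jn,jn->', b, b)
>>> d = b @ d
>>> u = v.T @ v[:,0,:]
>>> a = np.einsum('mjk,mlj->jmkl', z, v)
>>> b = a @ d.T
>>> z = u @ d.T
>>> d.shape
(37, 5)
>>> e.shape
(3,)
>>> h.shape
(5, 5, 5)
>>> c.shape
(3,)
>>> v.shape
(19, 5, 5)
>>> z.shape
(5, 5, 37)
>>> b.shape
(5, 19, 31, 37)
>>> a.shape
(5, 19, 31, 5)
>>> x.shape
()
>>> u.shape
(5, 5, 5)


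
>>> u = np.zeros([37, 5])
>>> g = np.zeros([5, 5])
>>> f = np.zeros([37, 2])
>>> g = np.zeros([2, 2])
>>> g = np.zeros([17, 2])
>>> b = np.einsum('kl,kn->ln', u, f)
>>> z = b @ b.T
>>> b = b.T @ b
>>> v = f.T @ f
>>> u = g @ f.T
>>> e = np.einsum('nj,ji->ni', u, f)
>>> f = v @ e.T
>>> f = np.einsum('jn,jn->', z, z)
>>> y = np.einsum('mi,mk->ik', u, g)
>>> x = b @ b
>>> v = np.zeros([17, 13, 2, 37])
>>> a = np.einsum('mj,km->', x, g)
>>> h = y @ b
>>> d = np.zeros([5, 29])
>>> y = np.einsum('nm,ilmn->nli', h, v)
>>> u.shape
(17, 37)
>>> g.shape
(17, 2)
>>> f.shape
()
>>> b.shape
(2, 2)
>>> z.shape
(5, 5)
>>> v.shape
(17, 13, 2, 37)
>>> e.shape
(17, 2)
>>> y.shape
(37, 13, 17)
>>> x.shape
(2, 2)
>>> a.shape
()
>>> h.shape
(37, 2)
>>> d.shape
(5, 29)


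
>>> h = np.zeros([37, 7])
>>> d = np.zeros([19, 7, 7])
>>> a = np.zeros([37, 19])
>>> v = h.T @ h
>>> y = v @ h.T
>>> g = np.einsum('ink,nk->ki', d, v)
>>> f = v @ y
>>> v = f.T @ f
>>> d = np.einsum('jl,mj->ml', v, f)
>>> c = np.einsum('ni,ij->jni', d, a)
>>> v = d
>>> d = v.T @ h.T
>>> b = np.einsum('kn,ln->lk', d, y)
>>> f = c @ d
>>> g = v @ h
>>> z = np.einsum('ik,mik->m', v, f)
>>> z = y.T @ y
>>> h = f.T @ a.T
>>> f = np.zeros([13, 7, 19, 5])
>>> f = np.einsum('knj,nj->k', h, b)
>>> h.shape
(37, 7, 37)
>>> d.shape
(37, 37)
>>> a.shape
(37, 19)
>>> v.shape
(7, 37)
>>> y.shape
(7, 37)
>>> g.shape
(7, 7)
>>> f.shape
(37,)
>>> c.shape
(19, 7, 37)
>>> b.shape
(7, 37)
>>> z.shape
(37, 37)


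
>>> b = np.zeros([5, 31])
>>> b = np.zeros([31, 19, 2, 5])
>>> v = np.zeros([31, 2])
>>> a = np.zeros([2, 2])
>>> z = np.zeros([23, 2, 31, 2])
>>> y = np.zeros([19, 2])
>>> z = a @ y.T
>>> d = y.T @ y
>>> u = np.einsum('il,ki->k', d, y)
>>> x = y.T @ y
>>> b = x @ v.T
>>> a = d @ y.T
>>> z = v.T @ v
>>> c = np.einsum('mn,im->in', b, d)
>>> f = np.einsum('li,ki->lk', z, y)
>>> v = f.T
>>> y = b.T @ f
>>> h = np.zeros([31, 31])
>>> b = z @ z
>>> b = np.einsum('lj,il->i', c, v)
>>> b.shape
(19,)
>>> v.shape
(19, 2)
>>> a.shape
(2, 19)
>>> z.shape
(2, 2)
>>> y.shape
(31, 19)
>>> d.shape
(2, 2)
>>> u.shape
(19,)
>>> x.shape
(2, 2)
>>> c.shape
(2, 31)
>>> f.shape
(2, 19)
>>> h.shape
(31, 31)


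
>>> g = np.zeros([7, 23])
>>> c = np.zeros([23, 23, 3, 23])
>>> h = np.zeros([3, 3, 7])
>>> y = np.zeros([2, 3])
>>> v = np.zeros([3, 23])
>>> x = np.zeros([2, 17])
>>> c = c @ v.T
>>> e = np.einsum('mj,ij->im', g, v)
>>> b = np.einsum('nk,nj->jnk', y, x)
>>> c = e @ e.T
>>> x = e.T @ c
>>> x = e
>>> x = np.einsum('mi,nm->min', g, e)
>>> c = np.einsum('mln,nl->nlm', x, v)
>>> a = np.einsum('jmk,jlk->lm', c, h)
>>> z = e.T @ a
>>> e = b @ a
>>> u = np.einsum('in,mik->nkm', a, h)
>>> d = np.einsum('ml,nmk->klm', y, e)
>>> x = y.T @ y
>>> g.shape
(7, 23)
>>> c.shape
(3, 23, 7)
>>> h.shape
(3, 3, 7)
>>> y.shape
(2, 3)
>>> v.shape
(3, 23)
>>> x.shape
(3, 3)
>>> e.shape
(17, 2, 23)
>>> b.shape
(17, 2, 3)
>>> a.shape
(3, 23)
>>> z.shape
(7, 23)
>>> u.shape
(23, 7, 3)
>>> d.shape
(23, 3, 2)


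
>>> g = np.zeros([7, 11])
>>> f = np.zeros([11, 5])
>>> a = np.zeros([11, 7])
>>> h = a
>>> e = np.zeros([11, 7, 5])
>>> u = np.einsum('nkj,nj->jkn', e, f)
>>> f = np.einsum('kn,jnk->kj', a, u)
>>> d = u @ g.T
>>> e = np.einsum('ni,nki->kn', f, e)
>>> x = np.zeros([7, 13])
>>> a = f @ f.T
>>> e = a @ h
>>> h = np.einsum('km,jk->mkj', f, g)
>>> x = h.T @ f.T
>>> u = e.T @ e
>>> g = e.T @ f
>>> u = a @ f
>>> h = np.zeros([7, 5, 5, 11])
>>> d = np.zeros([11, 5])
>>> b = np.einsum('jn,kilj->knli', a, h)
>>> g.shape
(7, 5)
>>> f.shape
(11, 5)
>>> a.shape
(11, 11)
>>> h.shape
(7, 5, 5, 11)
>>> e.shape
(11, 7)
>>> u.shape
(11, 5)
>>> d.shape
(11, 5)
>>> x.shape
(7, 11, 11)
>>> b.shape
(7, 11, 5, 5)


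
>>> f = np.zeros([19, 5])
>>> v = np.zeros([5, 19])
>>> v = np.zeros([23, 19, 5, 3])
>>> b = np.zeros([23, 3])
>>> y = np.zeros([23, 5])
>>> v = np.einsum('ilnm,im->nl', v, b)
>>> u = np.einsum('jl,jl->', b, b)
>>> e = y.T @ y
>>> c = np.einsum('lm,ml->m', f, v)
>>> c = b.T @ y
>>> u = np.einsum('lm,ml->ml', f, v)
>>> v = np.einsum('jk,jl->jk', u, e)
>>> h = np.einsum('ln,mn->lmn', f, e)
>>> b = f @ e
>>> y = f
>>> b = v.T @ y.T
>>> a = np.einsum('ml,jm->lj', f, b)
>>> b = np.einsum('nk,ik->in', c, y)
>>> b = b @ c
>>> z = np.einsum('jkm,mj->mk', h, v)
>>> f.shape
(19, 5)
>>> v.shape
(5, 19)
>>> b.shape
(19, 5)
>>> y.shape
(19, 5)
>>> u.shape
(5, 19)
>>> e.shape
(5, 5)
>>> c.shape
(3, 5)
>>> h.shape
(19, 5, 5)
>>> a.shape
(5, 19)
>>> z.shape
(5, 5)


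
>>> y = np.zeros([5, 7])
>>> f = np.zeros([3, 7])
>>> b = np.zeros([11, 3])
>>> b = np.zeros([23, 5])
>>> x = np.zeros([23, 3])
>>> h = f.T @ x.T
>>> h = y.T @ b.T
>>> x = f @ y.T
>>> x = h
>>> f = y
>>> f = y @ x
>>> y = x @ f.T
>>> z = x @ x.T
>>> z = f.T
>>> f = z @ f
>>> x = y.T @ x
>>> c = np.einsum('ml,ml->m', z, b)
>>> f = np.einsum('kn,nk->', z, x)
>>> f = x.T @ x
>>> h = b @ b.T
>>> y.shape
(7, 5)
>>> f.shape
(23, 23)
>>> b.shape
(23, 5)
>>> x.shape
(5, 23)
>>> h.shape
(23, 23)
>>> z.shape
(23, 5)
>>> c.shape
(23,)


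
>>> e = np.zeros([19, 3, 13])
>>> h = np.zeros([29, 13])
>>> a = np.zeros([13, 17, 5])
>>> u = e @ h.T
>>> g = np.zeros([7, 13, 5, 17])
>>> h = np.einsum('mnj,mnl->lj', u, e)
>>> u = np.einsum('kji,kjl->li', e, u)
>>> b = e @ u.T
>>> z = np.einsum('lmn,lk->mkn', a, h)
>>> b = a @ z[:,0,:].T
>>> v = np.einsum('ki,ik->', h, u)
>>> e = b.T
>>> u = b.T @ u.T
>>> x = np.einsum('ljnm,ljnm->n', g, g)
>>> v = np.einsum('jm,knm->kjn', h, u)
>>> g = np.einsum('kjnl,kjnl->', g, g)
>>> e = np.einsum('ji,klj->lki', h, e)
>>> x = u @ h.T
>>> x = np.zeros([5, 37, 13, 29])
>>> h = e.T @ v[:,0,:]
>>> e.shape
(17, 17, 29)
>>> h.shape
(29, 17, 17)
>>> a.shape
(13, 17, 5)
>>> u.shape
(17, 17, 29)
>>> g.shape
()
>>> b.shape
(13, 17, 17)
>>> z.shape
(17, 29, 5)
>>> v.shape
(17, 13, 17)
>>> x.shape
(5, 37, 13, 29)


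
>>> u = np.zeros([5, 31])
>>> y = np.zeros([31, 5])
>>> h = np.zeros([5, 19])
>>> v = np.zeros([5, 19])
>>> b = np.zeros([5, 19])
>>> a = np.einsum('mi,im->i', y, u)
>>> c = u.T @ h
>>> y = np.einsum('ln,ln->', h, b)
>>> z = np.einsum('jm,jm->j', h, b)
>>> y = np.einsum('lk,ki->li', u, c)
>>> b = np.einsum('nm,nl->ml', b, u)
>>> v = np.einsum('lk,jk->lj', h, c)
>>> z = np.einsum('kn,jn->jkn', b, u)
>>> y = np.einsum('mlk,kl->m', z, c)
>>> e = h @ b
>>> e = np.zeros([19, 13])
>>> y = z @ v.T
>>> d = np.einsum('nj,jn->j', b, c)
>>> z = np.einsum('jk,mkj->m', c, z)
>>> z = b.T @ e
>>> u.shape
(5, 31)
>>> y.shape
(5, 19, 5)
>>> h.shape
(5, 19)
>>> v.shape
(5, 31)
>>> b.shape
(19, 31)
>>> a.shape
(5,)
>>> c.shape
(31, 19)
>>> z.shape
(31, 13)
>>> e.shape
(19, 13)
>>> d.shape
(31,)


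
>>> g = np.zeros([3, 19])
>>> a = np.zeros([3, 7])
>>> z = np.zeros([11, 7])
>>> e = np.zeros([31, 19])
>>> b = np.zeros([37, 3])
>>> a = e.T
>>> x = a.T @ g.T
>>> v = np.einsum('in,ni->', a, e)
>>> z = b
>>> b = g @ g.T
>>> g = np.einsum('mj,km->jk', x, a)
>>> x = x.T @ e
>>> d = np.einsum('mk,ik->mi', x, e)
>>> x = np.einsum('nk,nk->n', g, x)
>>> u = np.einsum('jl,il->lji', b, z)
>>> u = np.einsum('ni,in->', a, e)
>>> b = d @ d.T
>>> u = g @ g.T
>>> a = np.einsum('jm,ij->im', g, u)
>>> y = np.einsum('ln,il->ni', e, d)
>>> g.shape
(3, 19)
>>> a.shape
(3, 19)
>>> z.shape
(37, 3)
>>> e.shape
(31, 19)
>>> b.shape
(3, 3)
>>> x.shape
(3,)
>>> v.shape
()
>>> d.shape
(3, 31)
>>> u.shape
(3, 3)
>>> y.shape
(19, 3)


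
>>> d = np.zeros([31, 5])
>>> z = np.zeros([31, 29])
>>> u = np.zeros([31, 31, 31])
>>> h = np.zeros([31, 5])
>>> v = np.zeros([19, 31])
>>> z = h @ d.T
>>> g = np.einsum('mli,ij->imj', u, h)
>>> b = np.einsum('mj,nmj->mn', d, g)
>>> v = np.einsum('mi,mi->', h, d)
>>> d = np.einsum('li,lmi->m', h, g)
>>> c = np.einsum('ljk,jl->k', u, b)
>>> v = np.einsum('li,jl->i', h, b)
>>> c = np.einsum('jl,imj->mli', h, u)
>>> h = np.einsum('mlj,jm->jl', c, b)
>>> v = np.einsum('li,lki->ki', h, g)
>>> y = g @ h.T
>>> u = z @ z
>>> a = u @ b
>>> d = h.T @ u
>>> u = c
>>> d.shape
(5, 31)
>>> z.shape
(31, 31)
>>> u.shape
(31, 5, 31)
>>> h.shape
(31, 5)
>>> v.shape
(31, 5)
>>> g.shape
(31, 31, 5)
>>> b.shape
(31, 31)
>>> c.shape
(31, 5, 31)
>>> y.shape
(31, 31, 31)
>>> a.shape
(31, 31)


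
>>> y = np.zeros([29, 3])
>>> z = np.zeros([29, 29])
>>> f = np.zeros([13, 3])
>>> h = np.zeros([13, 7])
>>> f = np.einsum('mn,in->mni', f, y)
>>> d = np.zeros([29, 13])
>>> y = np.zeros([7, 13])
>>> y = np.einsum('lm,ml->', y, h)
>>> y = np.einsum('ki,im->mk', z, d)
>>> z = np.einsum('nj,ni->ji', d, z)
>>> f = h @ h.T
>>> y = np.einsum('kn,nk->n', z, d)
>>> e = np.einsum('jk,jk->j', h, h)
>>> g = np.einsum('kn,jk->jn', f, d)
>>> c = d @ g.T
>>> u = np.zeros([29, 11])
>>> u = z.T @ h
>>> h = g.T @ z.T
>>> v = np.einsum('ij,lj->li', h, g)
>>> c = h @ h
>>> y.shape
(29,)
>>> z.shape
(13, 29)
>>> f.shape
(13, 13)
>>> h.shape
(13, 13)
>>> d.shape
(29, 13)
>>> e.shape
(13,)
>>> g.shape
(29, 13)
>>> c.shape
(13, 13)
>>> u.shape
(29, 7)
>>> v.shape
(29, 13)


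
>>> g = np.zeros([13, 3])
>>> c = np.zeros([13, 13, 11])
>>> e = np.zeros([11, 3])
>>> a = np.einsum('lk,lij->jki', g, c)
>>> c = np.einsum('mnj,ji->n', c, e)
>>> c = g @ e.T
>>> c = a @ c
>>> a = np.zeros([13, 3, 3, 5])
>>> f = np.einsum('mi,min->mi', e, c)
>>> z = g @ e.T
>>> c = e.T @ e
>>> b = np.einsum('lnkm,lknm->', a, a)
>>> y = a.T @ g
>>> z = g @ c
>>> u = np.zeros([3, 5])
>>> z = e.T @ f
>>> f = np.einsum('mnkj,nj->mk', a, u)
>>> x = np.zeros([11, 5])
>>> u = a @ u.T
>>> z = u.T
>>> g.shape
(13, 3)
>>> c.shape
(3, 3)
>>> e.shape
(11, 3)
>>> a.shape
(13, 3, 3, 5)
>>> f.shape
(13, 3)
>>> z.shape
(3, 3, 3, 13)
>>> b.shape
()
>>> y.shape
(5, 3, 3, 3)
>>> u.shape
(13, 3, 3, 3)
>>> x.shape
(11, 5)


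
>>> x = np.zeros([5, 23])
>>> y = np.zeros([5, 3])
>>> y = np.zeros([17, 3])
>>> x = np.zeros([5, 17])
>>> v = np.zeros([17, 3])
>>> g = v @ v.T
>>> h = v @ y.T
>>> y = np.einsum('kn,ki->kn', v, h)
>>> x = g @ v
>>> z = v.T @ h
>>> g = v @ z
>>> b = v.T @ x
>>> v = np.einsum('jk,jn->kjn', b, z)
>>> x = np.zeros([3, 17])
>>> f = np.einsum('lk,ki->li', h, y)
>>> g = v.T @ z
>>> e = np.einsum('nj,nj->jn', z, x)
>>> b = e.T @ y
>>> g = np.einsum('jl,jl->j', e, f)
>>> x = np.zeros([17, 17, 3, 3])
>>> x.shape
(17, 17, 3, 3)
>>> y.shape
(17, 3)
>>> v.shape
(3, 3, 17)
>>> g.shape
(17,)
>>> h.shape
(17, 17)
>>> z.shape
(3, 17)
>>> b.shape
(3, 3)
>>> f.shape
(17, 3)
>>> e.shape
(17, 3)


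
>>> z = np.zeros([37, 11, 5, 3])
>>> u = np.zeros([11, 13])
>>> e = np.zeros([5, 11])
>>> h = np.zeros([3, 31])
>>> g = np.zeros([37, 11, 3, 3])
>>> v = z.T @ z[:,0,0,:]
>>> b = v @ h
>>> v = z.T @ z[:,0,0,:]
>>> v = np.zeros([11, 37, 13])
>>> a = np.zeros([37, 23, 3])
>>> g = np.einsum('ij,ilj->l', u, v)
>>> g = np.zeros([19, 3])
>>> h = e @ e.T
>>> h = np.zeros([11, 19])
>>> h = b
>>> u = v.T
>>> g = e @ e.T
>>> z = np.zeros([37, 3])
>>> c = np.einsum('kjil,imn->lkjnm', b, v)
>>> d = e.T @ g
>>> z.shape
(37, 3)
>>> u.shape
(13, 37, 11)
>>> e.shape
(5, 11)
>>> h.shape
(3, 5, 11, 31)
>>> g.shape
(5, 5)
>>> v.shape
(11, 37, 13)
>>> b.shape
(3, 5, 11, 31)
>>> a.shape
(37, 23, 3)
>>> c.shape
(31, 3, 5, 13, 37)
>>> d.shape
(11, 5)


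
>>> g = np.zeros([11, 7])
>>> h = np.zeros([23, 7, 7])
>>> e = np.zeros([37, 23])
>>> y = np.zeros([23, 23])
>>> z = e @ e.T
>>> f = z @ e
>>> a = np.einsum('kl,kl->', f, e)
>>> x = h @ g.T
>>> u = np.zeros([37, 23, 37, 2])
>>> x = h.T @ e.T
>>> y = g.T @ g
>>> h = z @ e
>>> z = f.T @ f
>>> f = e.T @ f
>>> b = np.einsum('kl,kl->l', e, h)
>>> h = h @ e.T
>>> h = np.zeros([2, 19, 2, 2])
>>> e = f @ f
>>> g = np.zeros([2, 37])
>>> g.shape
(2, 37)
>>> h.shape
(2, 19, 2, 2)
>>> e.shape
(23, 23)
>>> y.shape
(7, 7)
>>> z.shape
(23, 23)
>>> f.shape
(23, 23)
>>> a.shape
()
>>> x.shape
(7, 7, 37)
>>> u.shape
(37, 23, 37, 2)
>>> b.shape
(23,)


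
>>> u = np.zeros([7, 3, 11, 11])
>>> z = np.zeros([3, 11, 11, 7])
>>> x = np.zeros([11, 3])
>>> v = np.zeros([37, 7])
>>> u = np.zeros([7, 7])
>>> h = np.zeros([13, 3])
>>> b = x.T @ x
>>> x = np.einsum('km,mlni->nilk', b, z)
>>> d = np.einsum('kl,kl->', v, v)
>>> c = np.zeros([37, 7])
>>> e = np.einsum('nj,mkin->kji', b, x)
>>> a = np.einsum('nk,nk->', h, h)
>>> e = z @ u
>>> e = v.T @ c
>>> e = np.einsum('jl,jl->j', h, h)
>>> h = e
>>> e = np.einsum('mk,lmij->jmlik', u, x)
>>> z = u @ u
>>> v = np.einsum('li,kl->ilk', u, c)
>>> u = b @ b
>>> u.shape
(3, 3)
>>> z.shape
(7, 7)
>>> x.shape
(11, 7, 11, 3)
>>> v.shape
(7, 7, 37)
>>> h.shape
(13,)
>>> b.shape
(3, 3)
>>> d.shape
()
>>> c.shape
(37, 7)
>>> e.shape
(3, 7, 11, 11, 7)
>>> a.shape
()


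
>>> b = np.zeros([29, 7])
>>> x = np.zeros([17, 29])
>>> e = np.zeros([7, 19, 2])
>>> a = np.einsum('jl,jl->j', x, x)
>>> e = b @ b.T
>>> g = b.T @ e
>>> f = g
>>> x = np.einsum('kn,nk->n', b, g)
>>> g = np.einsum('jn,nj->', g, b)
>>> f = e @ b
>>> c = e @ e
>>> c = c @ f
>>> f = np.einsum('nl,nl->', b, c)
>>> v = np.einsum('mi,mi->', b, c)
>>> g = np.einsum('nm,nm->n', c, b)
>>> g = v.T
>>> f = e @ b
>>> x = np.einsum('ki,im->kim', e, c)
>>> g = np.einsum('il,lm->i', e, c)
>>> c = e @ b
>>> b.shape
(29, 7)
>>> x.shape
(29, 29, 7)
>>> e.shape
(29, 29)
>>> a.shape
(17,)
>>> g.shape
(29,)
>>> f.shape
(29, 7)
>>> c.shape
(29, 7)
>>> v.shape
()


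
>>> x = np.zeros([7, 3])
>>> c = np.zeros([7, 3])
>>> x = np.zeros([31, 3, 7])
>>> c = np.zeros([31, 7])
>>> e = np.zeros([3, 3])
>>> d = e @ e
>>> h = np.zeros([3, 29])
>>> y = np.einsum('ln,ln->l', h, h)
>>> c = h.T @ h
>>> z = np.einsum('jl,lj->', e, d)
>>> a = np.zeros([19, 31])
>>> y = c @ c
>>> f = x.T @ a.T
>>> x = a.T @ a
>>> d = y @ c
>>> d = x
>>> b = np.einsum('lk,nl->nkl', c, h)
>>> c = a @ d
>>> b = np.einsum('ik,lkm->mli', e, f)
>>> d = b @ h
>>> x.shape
(31, 31)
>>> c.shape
(19, 31)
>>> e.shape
(3, 3)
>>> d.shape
(19, 7, 29)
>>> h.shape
(3, 29)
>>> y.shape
(29, 29)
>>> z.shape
()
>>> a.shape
(19, 31)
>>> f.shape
(7, 3, 19)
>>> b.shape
(19, 7, 3)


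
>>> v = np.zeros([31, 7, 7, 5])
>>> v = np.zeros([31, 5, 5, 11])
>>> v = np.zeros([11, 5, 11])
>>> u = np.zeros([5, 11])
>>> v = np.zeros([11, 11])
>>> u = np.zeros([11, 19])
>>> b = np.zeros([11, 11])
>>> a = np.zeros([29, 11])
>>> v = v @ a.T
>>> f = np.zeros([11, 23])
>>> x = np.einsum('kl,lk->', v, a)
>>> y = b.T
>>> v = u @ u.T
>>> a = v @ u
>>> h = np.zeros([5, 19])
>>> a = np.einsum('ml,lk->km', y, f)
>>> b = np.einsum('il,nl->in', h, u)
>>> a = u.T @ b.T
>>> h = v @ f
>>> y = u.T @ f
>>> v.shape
(11, 11)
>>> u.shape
(11, 19)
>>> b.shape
(5, 11)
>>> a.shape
(19, 5)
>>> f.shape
(11, 23)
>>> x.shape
()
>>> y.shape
(19, 23)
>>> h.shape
(11, 23)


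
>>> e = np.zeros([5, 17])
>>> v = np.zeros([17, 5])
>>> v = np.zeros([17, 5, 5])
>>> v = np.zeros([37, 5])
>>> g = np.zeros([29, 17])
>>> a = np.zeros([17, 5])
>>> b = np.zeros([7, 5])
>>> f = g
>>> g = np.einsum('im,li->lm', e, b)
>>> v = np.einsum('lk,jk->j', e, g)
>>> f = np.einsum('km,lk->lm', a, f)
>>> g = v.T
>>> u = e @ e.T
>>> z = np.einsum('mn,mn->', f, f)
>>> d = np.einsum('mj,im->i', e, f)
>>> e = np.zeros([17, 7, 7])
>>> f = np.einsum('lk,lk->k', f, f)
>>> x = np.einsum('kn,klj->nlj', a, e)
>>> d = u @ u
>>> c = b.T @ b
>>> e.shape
(17, 7, 7)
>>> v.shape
(7,)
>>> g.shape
(7,)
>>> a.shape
(17, 5)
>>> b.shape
(7, 5)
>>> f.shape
(5,)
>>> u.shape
(5, 5)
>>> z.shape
()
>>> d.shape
(5, 5)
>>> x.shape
(5, 7, 7)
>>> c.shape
(5, 5)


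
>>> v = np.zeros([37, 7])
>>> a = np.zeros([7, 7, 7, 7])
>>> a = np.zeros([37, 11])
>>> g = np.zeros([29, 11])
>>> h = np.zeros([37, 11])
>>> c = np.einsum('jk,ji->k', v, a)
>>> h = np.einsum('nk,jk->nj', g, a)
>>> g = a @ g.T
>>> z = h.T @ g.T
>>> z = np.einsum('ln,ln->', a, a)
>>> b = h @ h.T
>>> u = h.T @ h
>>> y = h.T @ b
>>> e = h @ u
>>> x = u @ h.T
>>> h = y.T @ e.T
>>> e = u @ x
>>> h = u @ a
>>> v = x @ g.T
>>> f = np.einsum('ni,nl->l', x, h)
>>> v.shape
(37, 37)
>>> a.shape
(37, 11)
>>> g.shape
(37, 29)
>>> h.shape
(37, 11)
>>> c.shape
(7,)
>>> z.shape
()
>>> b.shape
(29, 29)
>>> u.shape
(37, 37)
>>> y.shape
(37, 29)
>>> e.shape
(37, 29)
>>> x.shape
(37, 29)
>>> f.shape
(11,)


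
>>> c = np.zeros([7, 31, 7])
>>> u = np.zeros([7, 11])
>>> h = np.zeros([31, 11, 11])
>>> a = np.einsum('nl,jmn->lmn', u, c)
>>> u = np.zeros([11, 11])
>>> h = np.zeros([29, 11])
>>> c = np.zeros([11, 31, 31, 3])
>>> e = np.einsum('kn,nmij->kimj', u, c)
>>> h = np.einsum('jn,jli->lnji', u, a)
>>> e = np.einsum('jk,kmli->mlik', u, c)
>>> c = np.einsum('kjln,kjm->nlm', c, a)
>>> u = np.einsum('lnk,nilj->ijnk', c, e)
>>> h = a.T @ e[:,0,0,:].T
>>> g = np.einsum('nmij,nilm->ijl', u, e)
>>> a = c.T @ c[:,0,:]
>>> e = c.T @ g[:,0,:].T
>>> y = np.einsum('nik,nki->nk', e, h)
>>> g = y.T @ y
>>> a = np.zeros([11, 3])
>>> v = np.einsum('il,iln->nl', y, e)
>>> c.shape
(3, 31, 7)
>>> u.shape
(31, 11, 31, 7)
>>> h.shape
(7, 31, 31)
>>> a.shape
(11, 3)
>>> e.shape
(7, 31, 31)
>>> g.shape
(31, 31)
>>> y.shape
(7, 31)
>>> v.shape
(31, 31)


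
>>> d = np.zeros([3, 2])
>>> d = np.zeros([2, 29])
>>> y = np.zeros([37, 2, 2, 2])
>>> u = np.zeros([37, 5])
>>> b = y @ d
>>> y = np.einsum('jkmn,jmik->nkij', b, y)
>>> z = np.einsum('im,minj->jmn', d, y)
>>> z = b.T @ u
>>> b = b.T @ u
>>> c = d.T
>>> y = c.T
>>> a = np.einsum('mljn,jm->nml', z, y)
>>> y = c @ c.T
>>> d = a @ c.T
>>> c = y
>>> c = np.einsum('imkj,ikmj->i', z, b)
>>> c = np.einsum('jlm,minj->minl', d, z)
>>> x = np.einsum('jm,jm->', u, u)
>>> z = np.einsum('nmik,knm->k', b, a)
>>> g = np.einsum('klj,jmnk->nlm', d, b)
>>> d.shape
(5, 29, 29)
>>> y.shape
(29, 29)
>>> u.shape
(37, 5)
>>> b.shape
(29, 2, 2, 5)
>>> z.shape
(5,)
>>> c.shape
(29, 2, 2, 29)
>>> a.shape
(5, 29, 2)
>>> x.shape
()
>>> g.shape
(2, 29, 2)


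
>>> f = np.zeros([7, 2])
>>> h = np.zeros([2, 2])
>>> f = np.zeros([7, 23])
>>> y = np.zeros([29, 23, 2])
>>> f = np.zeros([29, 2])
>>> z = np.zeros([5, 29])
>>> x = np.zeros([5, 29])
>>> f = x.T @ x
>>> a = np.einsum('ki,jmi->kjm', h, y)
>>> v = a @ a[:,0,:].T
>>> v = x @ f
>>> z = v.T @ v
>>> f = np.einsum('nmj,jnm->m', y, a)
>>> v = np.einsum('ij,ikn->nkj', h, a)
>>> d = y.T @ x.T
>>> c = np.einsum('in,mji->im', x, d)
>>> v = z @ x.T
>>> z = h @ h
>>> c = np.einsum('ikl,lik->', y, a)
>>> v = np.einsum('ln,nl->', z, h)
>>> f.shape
(23,)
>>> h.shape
(2, 2)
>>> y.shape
(29, 23, 2)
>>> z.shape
(2, 2)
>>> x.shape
(5, 29)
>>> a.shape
(2, 29, 23)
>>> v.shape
()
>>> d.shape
(2, 23, 5)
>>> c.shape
()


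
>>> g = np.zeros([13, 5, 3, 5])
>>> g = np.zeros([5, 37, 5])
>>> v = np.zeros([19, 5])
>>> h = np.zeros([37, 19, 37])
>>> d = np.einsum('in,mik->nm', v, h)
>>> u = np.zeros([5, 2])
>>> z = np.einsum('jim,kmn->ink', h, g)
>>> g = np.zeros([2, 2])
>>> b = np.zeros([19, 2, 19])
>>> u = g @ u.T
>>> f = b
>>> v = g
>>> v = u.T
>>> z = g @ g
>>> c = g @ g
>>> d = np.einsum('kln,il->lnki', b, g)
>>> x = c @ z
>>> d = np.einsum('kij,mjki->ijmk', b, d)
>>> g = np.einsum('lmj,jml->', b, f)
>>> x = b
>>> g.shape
()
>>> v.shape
(5, 2)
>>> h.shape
(37, 19, 37)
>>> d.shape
(2, 19, 2, 19)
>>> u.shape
(2, 5)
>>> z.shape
(2, 2)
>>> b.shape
(19, 2, 19)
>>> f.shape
(19, 2, 19)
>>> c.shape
(2, 2)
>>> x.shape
(19, 2, 19)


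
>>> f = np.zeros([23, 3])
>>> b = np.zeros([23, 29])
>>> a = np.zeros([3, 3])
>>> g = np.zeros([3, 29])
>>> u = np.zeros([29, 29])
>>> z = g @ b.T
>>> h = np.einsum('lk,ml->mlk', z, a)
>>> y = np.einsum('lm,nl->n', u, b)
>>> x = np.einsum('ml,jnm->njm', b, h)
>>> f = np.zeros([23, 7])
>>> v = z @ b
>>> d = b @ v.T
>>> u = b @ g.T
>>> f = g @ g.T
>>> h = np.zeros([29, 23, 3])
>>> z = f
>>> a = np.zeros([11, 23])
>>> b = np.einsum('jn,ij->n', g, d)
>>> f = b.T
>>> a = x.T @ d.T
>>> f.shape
(29,)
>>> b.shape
(29,)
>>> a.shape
(23, 3, 23)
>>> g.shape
(3, 29)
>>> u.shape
(23, 3)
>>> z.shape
(3, 3)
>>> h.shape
(29, 23, 3)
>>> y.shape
(23,)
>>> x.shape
(3, 3, 23)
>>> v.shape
(3, 29)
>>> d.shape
(23, 3)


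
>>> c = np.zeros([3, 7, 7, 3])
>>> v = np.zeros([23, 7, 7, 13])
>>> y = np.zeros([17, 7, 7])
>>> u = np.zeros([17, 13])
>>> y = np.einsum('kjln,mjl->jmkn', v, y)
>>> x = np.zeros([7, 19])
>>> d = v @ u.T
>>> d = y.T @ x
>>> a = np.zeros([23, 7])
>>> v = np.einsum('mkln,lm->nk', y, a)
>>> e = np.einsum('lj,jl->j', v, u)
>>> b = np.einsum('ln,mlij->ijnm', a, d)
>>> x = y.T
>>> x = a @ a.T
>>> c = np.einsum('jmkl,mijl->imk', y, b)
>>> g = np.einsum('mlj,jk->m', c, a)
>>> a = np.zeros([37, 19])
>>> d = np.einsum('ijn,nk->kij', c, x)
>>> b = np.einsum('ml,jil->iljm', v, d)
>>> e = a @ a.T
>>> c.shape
(19, 17, 23)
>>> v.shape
(13, 17)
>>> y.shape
(7, 17, 23, 13)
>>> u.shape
(17, 13)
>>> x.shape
(23, 23)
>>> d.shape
(23, 19, 17)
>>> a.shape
(37, 19)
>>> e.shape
(37, 37)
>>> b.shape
(19, 17, 23, 13)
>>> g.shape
(19,)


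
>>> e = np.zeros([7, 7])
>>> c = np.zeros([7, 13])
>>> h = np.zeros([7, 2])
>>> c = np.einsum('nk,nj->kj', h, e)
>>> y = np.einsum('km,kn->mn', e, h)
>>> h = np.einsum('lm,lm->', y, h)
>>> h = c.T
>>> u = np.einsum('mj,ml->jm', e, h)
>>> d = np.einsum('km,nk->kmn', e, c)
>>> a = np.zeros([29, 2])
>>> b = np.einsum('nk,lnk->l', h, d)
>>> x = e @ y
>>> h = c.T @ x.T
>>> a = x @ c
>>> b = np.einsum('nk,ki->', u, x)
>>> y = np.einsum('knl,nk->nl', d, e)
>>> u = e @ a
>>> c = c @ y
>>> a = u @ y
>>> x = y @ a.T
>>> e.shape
(7, 7)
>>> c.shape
(2, 2)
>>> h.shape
(7, 7)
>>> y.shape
(7, 2)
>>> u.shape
(7, 7)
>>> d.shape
(7, 7, 2)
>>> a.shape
(7, 2)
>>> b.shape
()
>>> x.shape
(7, 7)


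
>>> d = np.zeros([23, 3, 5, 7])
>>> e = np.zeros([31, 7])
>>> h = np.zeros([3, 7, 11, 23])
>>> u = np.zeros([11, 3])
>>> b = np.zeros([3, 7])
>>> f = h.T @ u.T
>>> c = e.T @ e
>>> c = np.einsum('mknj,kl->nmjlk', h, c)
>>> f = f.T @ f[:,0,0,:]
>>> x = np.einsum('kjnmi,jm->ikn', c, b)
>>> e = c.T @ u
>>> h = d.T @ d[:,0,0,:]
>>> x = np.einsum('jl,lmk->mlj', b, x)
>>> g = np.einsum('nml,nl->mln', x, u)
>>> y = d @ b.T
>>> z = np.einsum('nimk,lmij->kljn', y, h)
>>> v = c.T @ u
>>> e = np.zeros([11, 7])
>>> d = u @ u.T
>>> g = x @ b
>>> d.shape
(11, 11)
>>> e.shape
(11, 7)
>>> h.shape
(7, 5, 3, 7)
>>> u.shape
(11, 3)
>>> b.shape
(3, 7)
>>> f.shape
(11, 7, 11, 11)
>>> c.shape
(11, 3, 23, 7, 7)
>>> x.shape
(11, 7, 3)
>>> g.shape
(11, 7, 7)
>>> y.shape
(23, 3, 5, 3)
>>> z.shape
(3, 7, 7, 23)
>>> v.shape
(7, 7, 23, 3, 3)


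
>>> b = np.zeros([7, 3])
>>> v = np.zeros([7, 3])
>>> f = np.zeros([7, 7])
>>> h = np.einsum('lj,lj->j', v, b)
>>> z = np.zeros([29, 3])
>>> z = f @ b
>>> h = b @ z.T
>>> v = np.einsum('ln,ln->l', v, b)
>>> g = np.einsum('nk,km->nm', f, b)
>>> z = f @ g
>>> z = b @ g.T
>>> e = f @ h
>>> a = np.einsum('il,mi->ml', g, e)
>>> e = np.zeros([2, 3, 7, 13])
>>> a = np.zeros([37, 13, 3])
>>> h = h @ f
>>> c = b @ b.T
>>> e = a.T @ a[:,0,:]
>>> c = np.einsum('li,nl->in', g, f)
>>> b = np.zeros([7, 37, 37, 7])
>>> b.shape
(7, 37, 37, 7)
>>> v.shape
(7,)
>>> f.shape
(7, 7)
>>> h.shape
(7, 7)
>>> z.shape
(7, 7)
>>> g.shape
(7, 3)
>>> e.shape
(3, 13, 3)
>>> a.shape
(37, 13, 3)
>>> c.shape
(3, 7)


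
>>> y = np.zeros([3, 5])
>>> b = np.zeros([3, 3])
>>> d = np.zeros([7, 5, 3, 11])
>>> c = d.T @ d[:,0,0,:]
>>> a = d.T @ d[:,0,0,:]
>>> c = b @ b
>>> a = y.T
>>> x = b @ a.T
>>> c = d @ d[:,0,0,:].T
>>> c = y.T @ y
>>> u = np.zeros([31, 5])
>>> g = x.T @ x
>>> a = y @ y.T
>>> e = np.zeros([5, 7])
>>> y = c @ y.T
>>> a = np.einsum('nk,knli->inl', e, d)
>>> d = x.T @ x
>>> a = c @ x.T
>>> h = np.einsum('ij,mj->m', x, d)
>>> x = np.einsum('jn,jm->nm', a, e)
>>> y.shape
(5, 3)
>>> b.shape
(3, 3)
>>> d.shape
(5, 5)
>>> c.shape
(5, 5)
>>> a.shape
(5, 3)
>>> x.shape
(3, 7)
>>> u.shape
(31, 5)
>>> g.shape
(5, 5)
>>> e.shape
(5, 7)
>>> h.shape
(5,)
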